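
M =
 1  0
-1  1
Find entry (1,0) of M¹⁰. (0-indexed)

M = I + N where N = [[0, 0], [-1, 0]] is strictly lower-triangular, so N² = 0.
(I + N)¹⁰ = I + 10·N = [[1, 0], [-10, 1]].

-10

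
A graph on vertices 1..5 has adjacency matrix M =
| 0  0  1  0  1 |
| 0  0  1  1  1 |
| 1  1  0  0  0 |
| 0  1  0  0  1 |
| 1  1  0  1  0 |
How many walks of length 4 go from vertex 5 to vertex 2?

7

The number of length-4 walks from vertex 5 to vertex 2 is entry (5,2) of M⁴, where M is the adjacency matrix.
M² = [[2, 2, 0, 1, 0], [2, 3, 0, 1, 1], [0, 0, 2, 1, 2], [1, 1, 1, 2, 1], [0, 1, 2, 1, 3]]
M³ = [[0, 1, 4, 2, 5], [1, 2, 5, 4, 6], [4, 5, 0, 2, 1], [2, 4, 2, 2, 4], [5, 6, 1, 4, 2]]
M⁴ = [[9, 11, 1, 6, 3], [11, 15, 3, 8, 7], [1, 3, 9, 6, 11], [6, 8, 6, 8, 8], [3, 7, 11, 8, 15]]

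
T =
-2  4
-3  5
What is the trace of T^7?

129

tr T = 3 and det T = 2, so the characteristic polynomial is λ² − (3)λ + (2) with roots 2 and 1.
Eigenvectors give P = [[1, 4], [1, 3]] with P⁻¹ = [[-3, 4], [1, -1]], and T = P·diag(2, 1)·P⁻¹.
Then T^7 = P·diag(128, 1)·P⁻¹ = [[128, 4], [128, 3]] · [[-3, 4], [1, -1]] = [[-380, 508], [-381, 509]].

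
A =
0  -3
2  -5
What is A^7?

tr A = -5 and det A = 6, so the characteristic polynomial is λ² − (-5)λ + (6) with roots -2 and -3.
Eigenvectors give P = [[3, 1], [2, 1]] with P⁻¹ = [[1, -1], [-2, 3]], and A = P·diag(-2, -3)·P⁻¹.
Then A^7 = P·diag(-128, -2187)·P⁻¹ = [[-384, -2187], [-256, -2187]] · [[1, -1], [-2, 3]] = [[3990, -6177], [4118, -6305]].

[[3990, -6177], [4118, -6305]]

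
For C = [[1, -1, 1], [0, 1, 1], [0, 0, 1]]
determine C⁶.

C = I + N where N = [[0, -1, 1], [0, 0, 1], [0, 0, 0]] is strictly upper-triangular, so N³ = 0.
(I + N)⁶ = I + 6·N + 15·N² = [[1, -6, -9], [0, 1, 6], [0, 0, 1]].

[[1, -6, -9], [0, 1, 6], [0, 0, 1]]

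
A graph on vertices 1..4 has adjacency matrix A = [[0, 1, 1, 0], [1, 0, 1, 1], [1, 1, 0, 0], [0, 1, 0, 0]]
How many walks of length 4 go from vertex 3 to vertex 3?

The number of length-4 walks from vertex 3 to vertex 3 is entry (3,3) of A⁴, where A is the adjacency matrix.
A² = [[2, 1, 1, 1], [1, 3, 1, 0], [1, 1, 2, 1], [1, 0, 1, 1]]
A³ = [[2, 4, 3, 1], [4, 2, 4, 3], [3, 4, 2, 1], [1, 3, 1, 0]]
A⁴ = [[7, 6, 6, 4], [6, 11, 6, 2], [6, 6, 7, 4], [4, 2, 4, 3]]

7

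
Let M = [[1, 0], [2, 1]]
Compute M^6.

[[1, 0], [12, 1]]

M = I + N where N = [[0, 0], [2, 0]] is strictly lower-triangular, so N^2 = 0.
(I + N)^6 = I + 6·N = [[1, 0], [12, 1]].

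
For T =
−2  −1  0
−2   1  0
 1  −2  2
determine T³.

T² = [[6, 1, 0], [2, 3, 0], [4, −7, 4]]
T³ = [[−14, −5, 0], [−10, 1, 0], [10, −19, 8]]

[[−14, −5, 0], [−10, 1, 0], [10, −19, 8]]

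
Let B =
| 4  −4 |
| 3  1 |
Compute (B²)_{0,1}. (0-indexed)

−20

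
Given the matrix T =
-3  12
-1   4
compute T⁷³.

[[-3, 12], [-1, 4]]

T² = T (a projection; rank 1, trace 1), so T⁷³ = T.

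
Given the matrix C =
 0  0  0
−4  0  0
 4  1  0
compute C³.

[[0, 0, 0], [0, 0, 0], [0, 0, 0]]

C is strictly triangular, hence nilpotent: C³ = 0, so C³ = 0.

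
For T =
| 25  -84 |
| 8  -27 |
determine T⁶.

tr T = -2 and det T = -3, so the characteristic polynomial is λ² − (-2)λ + (-3) with roots 1 and -3.
Eigenvectors give P = [[7, 3], [2, 1]] with P⁻¹ = [[1, -3], [-2, 7]], and T = P·diag(1, -3)·P⁻¹.
Then T⁶ = P·diag(1, 729)·P⁻¹ = [[7, 2187], [2, 729]] · [[1, -3], [-2, 7]] = [[-4367, 15288], [-1456, 5097]].

[[-4367, 15288], [-1456, 5097]]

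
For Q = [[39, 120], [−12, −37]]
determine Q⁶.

tr Q = 2 and det Q = −3, so the characteristic polynomial is λ² − (2)λ + (−3) with roots −1 and 3.
Eigenvectors give P = [[−3, 10], [1, −3]] with P⁻¹ = [[3, 10], [1, 3]], and Q = P·diag(−1, 3)·P⁻¹.
Then Q⁶ = P·diag(1, 729)·P⁻¹ = [[−3, 7290], [1, −2187]] · [[3, 10], [1, 3]] = [[7281, 21840], [−2184, −6551]].

[[7281, 21840], [−2184, −6551]]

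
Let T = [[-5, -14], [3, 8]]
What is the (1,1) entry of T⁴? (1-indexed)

tr T = 3 and det T = 2, so the characteristic polynomial is λ² − (3)λ + (2) with roots 2 and 1.
Eigenvectors give P = [[-2, 7], [1, -3]] with P⁻¹ = [[3, 7], [1, 2]], and T = P·diag(2, 1)·P⁻¹.
Then T⁴ = P·diag(16, 1)·P⁻¹ = [[-32, 7], [16, -3]] · [[3, 7], [1, 2]] = [[-89, -210], [45, 106]].

-89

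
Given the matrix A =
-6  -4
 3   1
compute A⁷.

tr A = -5 and det A = 6, so the characteristic polynomial is λ² − (-5)λ + (6) with roots -3 and -2.
Eigenvectors give P = [[-4, -1], [3, 1]] with P⁻¹ = [[-1, -1], [3, 4]], and A = P·diag(-3, -2)·P⁻¹.
Then A⁷ = P·diag(-2187, -128)·P⁻¹ = [[8748, 128], [-6561, -128]] · [[-1, -1], [3, 4]] = [[-8364, -8236], [6177, 6049]].

[[-8364, -8236], [6177, 6049]]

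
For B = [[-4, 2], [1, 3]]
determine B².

[[18, -2], [-1, 11]]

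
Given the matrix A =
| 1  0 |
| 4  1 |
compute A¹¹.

[[1, 0], [44, 1]]

A = I + N where N = [[0, 0], [4, 0]] is strictly lower-triangular, so N² = 0.
(I + N)¹¹ = I + 11·N = [[1, 0], [44, 1]].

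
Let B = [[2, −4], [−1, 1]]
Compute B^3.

B^2 = [[8, −12], [−3, 5]]
B^3 = [[28, −44], [−11, 17]]

[[28, −44], [−11, 17]]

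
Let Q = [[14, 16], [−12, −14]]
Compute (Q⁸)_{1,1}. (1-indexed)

256

tr Q = 0 and det Q = −4, so the characteristic polynomial is λ² − (0)λ + (−4) with roots 2 and −2.
Eigenvectors give P = [[4, −1], [−3, 1]] with P⁻¹ = [[1, 1], [3, 4]], and Q = P·diag(2, −2)·P⁻¹.
Then Q⁸ = P·diag(256, 256)·P⁻¹ = [[1024, −256], [−768, 256]] · [[1, 1], [3, 4]] = [[256, 0], [0, 256]].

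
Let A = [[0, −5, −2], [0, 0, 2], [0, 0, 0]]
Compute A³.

A is strictly triangular, hence nilpotent: A³ = 0, so A³ = 0.

[[0, 0, 0], [0, 0, 0], [0, 0, 0]]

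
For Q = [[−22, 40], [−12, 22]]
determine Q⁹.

tr Q = 0 and det Q = −4, so the characteristic polynomial is λ² − (0)λ + (−4) with roots 2 and −2.
Eigenvectors give P = [[−5, 2], [−3, 1]] with P⁻¹ = [[1, −2], [3, −5]], and Q = P·diag(2, −2)·P⁻¹.
Then Q⁹ = P·diag(512, −512)·P⁻¹ = [[−2560, −1024], [−1536, −512]] · [[1, −2], [3, −5]] = [[−5632, 10240], [−3072, 5632]].

[[−5632, 10240], [−3072, 5632]]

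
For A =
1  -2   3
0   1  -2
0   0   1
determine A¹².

A = I + N where N = [[0, -2, 3], [0, 0, -2], [0, 0, 0]] is strictly upper-triangular, so N³ = 0.
(I + N)¹² = I + 12·N + 66·N² = [[1, -24, 300], [0, 1, -24], [0, 0, 1]].

[[1, -24, 300], [0, 1, -24], [0, 0, 1]]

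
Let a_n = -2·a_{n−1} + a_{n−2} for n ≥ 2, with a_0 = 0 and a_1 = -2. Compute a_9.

-1970

With companion matrix B = [[-2, 1], [1, 0]], [a_n, a_{n−1}]ᵀ = B·[a_{n−1}, a_{n−2}]ᵀ, so [a_9, a_8]ᵀ = B⁸·[a_1, a_0]ᵀ.
B⁸ = [[985, -408], [-408, 169]], giving [a_9, a_8]ᵀ = [[-1970], [816]].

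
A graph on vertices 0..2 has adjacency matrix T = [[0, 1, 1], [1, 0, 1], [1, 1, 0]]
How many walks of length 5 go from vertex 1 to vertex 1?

The number of length-5 walks from vertex 1 to vertex 1 is entry (1,1) of T⁵, where T is the adjacency matrix.
T² = [[2, 1, 1], [1, 2, 1], [1, 1, 2]]
T³ = [[2, 3, 3], [3, 2, 3], [3, 3, 2]]
T⁴ = [[6, 5, 5], [5, 6, 5], [5, 5, 6]]
T⁵ = [[10, 11, 11], [11, 10, 11], [11, 11, 10]]

10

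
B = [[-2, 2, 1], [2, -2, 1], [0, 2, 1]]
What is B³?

[[-28, 30, 3], [36, -34, 3], [-12, 18, 5]]

B² = [[8, -6, 1], [-8, 10, 1], [4, -2, 3]]
B³ = [[-28, 30, 3], [36, -34, 3], [-12, 18, 5]]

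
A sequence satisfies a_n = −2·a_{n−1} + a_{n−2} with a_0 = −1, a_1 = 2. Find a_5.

70

With companion matrix T = [[−2, 1], [1, 0]], [a_n, a_{n−1}]ᵀ = T·[a_{n−1}, a_{n−2}]ᵀ, so [a_5, a_4]ᵀ = T^4·[a_1, a_0]ᵀ.
T^4 = [[29, −12], [−12, 5]], giving [a_5, a_4]ᵀ = [[70], [−29]].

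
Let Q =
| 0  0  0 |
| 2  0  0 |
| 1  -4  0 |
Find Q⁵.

Q is strictly triangular, hence nilpotent: Q³ = 0, so Q⁵ = 0.

[[0, 0, 0], [0, 0, 0], [0, 0, 0]]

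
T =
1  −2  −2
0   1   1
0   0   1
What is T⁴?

[[1, −8, −20], [0, 1, 4], [0, 0, 1]]

T = I + N where N = [[0, −2, −2], [0, 0, 1], [0, 0, 0]] is strictly upper-triangular, so N³ = 0.
(I + N)⁴ = I + 4·N + 6·N² = [[1, −8, −20], [0, 1, 4], [0, 0, 1]].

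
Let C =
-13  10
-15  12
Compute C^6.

[[2059, -1330], [1995, -1266]]

tr C = -1 and det C = -6, so the characteristic polynomial is λ² − (-1)λ + (-6) with roots 2 and -3.
Eigenvectors give P = [[-2, 1], [-3, 1]] with P⁻¹ = [[1, -1], [3, -2]], and C = P·diag(2, -3)·P⁻¹.
Then C^6 = P·diag(64, 729)·P⁻¹ = [[-128, 729], [-192, 729]] · [[1, -1], [3, -2]] = [[2059, -1330], [1995, -1266]].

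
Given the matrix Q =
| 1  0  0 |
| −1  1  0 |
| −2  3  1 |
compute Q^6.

Q = I + N where N = [[0, 0, 0], [−1, 0, 0], [−2, 3, 0]] is strictly lower-triangular, so N^3 = 0.
(I + N)^6 = I + 6·N + 15·N^2 = [[1, 0, 0], [−6, 1, 0], [−57, 18, 1]].

[[1, 0, 0], [−6, 1, 0], [−57, 18, 1]]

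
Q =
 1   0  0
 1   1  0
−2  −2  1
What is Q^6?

[[1, 0, 0], [6, 1, 0], [−42, −12, 1]]

Q = I + N where N = [[0, 0, 0], [1, 0, 0], [−2, −2, 0]] is strictly lower-triangular, so N^3 = 0.
(I + N)^6 = I + 6·N + 15·N^2 = [[1, 0, 0], [6, 1, 0], [−42, −12, 1]].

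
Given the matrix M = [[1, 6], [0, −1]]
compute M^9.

[[1, 6], [0, −1]]

M² = I (check: tr M = 0 and det M = −1), so M^9 = M since 9 is odd.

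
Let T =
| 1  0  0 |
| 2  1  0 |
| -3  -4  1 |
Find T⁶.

[[1, 0, 0], [12, 1, 0], [-138, -24, 1]]

T = I + N where N = [[0, 0, 0], [2, 0, 0], [-3, -4, 0]] is strictly lower-triangular, so N³ = 0.
(I + N)⁶ = I + 6·N + 15·N² = [[1, 0, 0], [12, 1, 0], [-138, -24, 1]].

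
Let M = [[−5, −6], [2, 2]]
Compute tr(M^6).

65

tr M = −3 and det M = 2, so the characteristic polynomial is λ² − (−3)λ + (2) with roots −1 and −2.
Eigenvectors give P = [[3, 2], [−2, −1]] with P⁻¹ = [[−1, −2], [2, 3]], and M = P·diag(−1, −2)·P⁻¹.
Then M^6 = P·diag(1, 64)·P⁻¹ = [[3, 128], [−2, −64]] · [[−1, −2], [2, 3]] = [[253, 378], [−126, −188]].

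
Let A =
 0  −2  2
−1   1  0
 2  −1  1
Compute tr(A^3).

A^2 = [[6, −4, 2], [−1, 3, −2], [3, −6, 5]]
A^3 = [[8, −18, 14], [−7, 7, −4], [16, −17, 11]]

26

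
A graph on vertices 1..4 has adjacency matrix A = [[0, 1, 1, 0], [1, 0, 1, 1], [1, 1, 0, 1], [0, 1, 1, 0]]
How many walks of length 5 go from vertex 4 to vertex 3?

29

The number of length-5 walks from vertex 4 to vertex 3 is entry (4,3) of A^5, where A is the adjacency matrix.
A^2 = [[2, 1, 1, 2], [1, 3, 2, 1], [1, 2, 3, 1], [2, 1, 1, 2]]
A^3 = [[2, 5, 5, 2], [5, 4, 5, 5], [5, 5, 4, 5], [2, 5, 5, 2]]
A^4 = [[10, 9, 9, 10], [9, 15, 14, 9], [9, 14, 15, 9], [10, 9, 9, 10]]
A^5 = [[18, 29, 29, 18], [29, 32, 33, 29], [29, 33, 32, 29], [18, 29, 29, 18]]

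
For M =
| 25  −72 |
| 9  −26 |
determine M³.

tr M = −1 and det M = −2, so the characteristic polynomial is λ² − (−1)λ + (−2) with roots 1 and −2.
Eigenvectors give P = [[−3, 8], [−1, 3]] with P⁻¹ = [[−3, 8], [−1, 3]], and M = P·diag(1, −2)·P⁻¹.
Then M³ = P·diag(1, −8)·P⁻¹ = [[−3, −64], [−1, −24]] · [[−3, 8], [−1, 3]] = [[73, −216], [27, −80]].

[[73, −216], [27, −80]]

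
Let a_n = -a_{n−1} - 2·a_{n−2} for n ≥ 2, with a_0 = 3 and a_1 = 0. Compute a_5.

With companion matrix B = [[-1, -2], [1, 0]], [a_n, a_{n−1}]ᵀ = B·[a_{n−1}, a_{n−2}]ᵀ, so [a_5, a_4]ᵀ = B⁴·[a_1, a_0]ᵀ.
B⁴ = [[-1, -6], [3, 2]], giving [a_5, a_4]ᵀ = [[-18], [6]].

-18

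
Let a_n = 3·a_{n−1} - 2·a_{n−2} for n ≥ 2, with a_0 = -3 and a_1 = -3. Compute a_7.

-3

With companion matrix B = [[3, -2], [1, 0]], [a_n, a_{n−1}]ᵀ = B·[a_{n−1}, a_{n−2}]ᵀ, so [a_7, a_6]ᵀ = B⁶·[a_1, a_0]ᵀ.
B⁶ = [[127, -126], [63, -62]], giving [a_7, a_6]ᵀ = [[-3], [-3]].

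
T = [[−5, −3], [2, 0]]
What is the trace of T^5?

tr T = −5 and det T = 6, so the characteristic polynomial is λ² − (−5)λ + (6) with roots −2 and −3.
Eigenvectors give P = [[−1, 3], [1, −2]] with P⁻¹ = [[2, 3], [1, 1]], and T = P·diag(−2, −3)·P⁻¹.
Then T^5 = P·diag(−32, −243)·P⁻¹ = [[32, −729], [−32, 486]] · [[2, 3], [1, 1]] = [[−665, −633], [422, 390]].

−275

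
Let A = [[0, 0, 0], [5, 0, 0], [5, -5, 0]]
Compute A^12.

[[0, 0, 0], [0, 0, 0], [0, 0, 0]]

A is strictly triangular, hence nilpotent: A^3 = 0, so A^12 = 0.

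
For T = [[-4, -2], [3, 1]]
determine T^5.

tr T = -3 and det T = 2, so the characteristic polynomial is λ² − (-3)λ + (2) with roots -2 and -1.
Eigenvectors give P = [[1, -2], [-1, 3]] with P⁻¹ = [[3, 2], [1, 1]], and T = P·diag(-2, -1)·P⁻¹.
Then T^5 = P·diag(-32, -1)·P⁻¹ = [[-32, 2], [32, -3]] · [[3, 2], [1, 1]] = [[-94, -62], [93, 61]].

[[-94, -62], [93, 61]]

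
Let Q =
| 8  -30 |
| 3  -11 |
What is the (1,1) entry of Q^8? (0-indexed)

tr Q = -3 and det Q = 2, so the characteristic polynomial is λ² − (-3)λ + (2) with roots -1 and -2.
Eigenvectors give P = [[10, 3], [3, 1]] with P⁻¹ = [[1, -3], [-3, 10]], and Q = P·diag(-1, -2)·P⁻¹.
Then Q^8 = P·diag(1, 256)·P⁻¹ = [[10, 768], [3, 256]] · [[1, -3], [-3, 10]] = [[-2294, 7650], [-765, 2551]].

2551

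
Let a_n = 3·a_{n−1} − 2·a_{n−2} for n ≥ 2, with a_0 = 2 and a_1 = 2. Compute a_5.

2

With companion matrix A = [[3, −2], [1, 0]], [a_n, a_{n−1}]ᵀ = A·[a_{n−1}, a_{n−2}]ᵀ, so [a_5, a_4]ᵀ = A⁴·[a_1, a_0]ᵀ.
A⁴ = [[31, −30], [15, −14]], giving [a_5, a_4]ᵀ = [[2], [2]].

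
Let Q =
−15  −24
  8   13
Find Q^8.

tr Q = −2 and det Q = −3, so the characteristic polynomial is λ² − (−2)λ + (−3) with roots 1 and −3.
Eigenvectors give P = [[−3, −2], [2, 1]] with P⁻¹ = [[1, 2], [−2, −3]], and Q = P·diag(1, −3)·P⁻¹.
Then Q^8 = P·diag(1, 6561)·P⁻¹ = [[−3, −13122], [2, 6561]] · [[1, 2], [−2, −3]] = [[26241, 39360], [−13120, −19679]].

[[26241, 39360], [−13120, −19679]]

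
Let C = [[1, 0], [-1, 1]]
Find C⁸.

C = I + N where N = [[0, 0], [-1, 0]] is strictly lower-triangular, so N² = 0.
(I + N)⁸ = I + 8·N = [[1, 0], [-8, 1]].

[[1, 0], [-8, 1]]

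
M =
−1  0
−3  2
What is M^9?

tr M = 1 and det M = −2, so the characteristic polynomial is λ² − (1)λ + (−2) with roots −1 and 2.
Eigenvectors give P = [[1, 0], [1, −1]] with P⁻¹ = [[1, 0], [1, −1]], and M = P·diag(−1, 2)·P⁻¹.
Then M^9 = P·diag(−1, 512)·P⁻¹ = [[−1, 0], [−1, −512]] · [[1, 0], [1, −1]] = [[−1, 0], [−513, 512]].

[[−1, 0], [−513, 512]]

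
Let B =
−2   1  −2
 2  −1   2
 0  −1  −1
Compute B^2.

[[6, −1, 8], [−6, 1, −8], [−2, 2, −1]]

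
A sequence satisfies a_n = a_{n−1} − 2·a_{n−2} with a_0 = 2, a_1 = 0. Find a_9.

With companion matrix Q = [[1, −2], [1, 0]], [a_n, a_{n−1}]ᵀ = Q·[a_{n−1}, a_{n−2}]ᵀ, so [a_9, a_8]ᵀ = Q⁸·[a_1, a_0]ᵀ.
Q⁸ = [[−17, 6], [−3, −14]], giving [a_9, a_8]ᵀ = [[12], [−28]].

12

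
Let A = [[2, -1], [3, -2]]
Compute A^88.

A² = I (check: tr A = 0 and det A = -1), so A^88 = I since 88 is even.

[[1, 0], [0, 1]]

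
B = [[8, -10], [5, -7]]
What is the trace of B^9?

tr B = 1 and det B = -6, so the characteristic polynomial is λ² − (1)λ + (-6) with roots 3 and -2.
Eigenvectors give P = [[2, 1], [1, 1]] with P⁻¹ = [[1, -1], [-1, 2]], and B = P·diag(3, -2)·P⁻¹.
Then B^9 = P·diag(19683, -512)·P⁻¹ = [[39366, -512], [19683, -512]] · [[1, -1], [-1, 2]] = [[39878, -40390], [20195, -20707]].

19171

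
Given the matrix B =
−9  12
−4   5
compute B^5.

tr B = −4 and det B = 3, so the characteristic polynomial is λ² − (−4)λ + (3) with roots −1 and −3.
Eigenvectors give P = [[−3, 2], [−2, 1]] with P⁻¹ = [[1, −2], [2, −3]], and B = P·diag(−1, −3)·P⁻¹.
Then B^5 = P·diag(−1, −243)·P⁻¹ = [[3, −486], [2, −243]] · [[1, −2], [2, −3]] = [[−969, 1452], [−484, 725]].

[[−969, 1452], [−484, 725]]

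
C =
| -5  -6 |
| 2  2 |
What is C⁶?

[[253, 378], [-126, -188]]

tr C = -3 and det C = 2, so the characteristic polynomial is λ² − (-3)λ + (2) with roots -2 and -1.
Eigenvectors give P = [[-2, -3], [1, 2]] with P⁻¹ = [[-2, -3], [1, 2]], and C = P·diag(-2, -1)·P⁻¹.
Then C⁶ = P·diag(64, 1)·P⁻¹ = [[-128, -3], [64, 2]] · [[-2, -3], [1, 2]] = [[253, 378], [-126, -188]].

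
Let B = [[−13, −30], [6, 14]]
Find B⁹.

[[−2053, −5130], [1026, 2564]]

tr B = 1 and det B = −2, so the characteristic polynomial is λ² − (1)λ + (−2) with roots −1 and 2.
Eigenvectors give P = [[5, −2], [−2, 1]] with P⁻¹ = [[1, 2], [2, 5]], and B = P·diag(−1, 2)·P⁻¹.
Then B⁹ = P·diag(−1, 512)·P⁻¹ = [[−5, −1024], [2, 512]] · [[1, 2], [2, 5]] = [[−2053, −5130], [1026, 2564]].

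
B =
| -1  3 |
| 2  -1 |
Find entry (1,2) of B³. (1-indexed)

B² = [[7, -6], [-4, 7]]
B³ = [[-19, 27], [18, -19]]

27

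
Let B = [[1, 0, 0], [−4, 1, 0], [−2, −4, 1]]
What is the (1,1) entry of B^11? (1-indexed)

1

B = I + N where N = [[0, 0, 0], [−4, 0, 0], [−2, −4, 0]] is strictly lower-triangular, so N^3 = 0.
(I + N)^11 = I + 11·N + 55·N^2 = [[1, 0, 0], [−44, 1, 0], [858, −44, 1]].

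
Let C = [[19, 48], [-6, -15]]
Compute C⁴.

tr C = 4 and det C = 3, so the characteristic polynomial is λ² − (4)λ + (3) with roots 1 and 3.
Eigenvectors give P = [[-8, 3], [3, -1]] with P⁻¹ = [[1, 3], [3, 8]], and C = P·diag(1, 3)·P⁻¹.
Then C⁴ = P·diag(1, 81)·P⁻¹ = [[-8, 243], [3, -81]] · [[1, 3], [3, 8]] = [[721, 1920], [-240, -639]].

[[721, 1920], [-240, -639]]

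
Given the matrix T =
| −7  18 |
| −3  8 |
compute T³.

tr T = 1 and det T = −2, so the characteristic polynomial is λ² − (1)λ + (−2) with roots 2 and −1.
Eigenvectors give P = [[−2, −3], [−1, −1]] with P⁻¹ = [[1, −3], [−1, 2]], and T = P·diag(2, −1)·P⁻¹.
Then T³ = P·diag(8, −1)·P⁻¹ = [[−16, 3], [−8, 1]] · [[1, −3], [−1, 2]] = [[−19, 54], [−9, 26]].

[[−19, 54], [−9, 26]]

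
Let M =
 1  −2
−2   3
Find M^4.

[[89, −144], [−144, 233]]

M^2 = [[5, −8], [−8, 13]]
M^3 = [[21, −34], [−34, 55]]
M^4 = [[89, −144], [−144, 233]]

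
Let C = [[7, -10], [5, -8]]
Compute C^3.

tr C = -1 and det C = -6, so the characteristic polynomial is λ² − (-1)λ + (-6) with roots 2 and -3.
Eigenvectors give P = [[2, 1], [1, 1]] with P⁻¹ = [[1, -1], [-1, 2]], and C = P·diag(2, -3)·P⁻¹.
Then C^3 = P·diag(8, -27)·P⁻¹ = [[16, -27], [8, -27]] · [[1, -1], [-1, 2]] = [[43, -70], [35, -62]].

[[43, -70], [35, -62]]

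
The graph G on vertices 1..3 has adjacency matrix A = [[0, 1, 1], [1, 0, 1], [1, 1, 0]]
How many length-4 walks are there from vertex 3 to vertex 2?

The number of length-4 walks from vertex 3 to vertex 2 is entry (3,2) of A⁴, where A is the adjacency matrix.
A² = [[2, 1, 1], [1, 2, 1], [1, 1, 2]]
A³ = [[2, 3, 3], [3, 2, 3], [3, 3, 2]]
A⁴ = [[6, 5, 5], [5, 6, 5], [5, 5, 6]]

5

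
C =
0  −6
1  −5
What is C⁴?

tr C = −5 and det C = 6, so the characteristic polynomial is λ² − (−5)λ + (6) with roots −2 and −3.
Eigenvectors give P = [[3, 2], [1, 1]] with P⁻¹ = [[1, −2], [−1, 3]], and C = P·diag(−2, −3)·P⁻¹.
Then C⁴ = P·diag(16, 81)·P⁻¹ = [[48, 162], [16, 81]] · [[1, −2], [−1, 3]] = [[−114, 390], [−65, 211]].

[[−114, 390], [−65, 211]]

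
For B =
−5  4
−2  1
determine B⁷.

tr B = −4 and det B = 3, so the characteristic polynomial is λ² − (−4)λ + (3) with roots −1 and −3.
Eigenvectors give P = [[1, 2], [1, 1]] with P⁻¹ = [[−1, 2], [1, −1]], and B = P·diag(−1, −3)·P⁻¹.
Then B⁷ = P·diag(−1, −2187)·P⁻¹ = [[−1, −4374], [−1, −2187]] · [[−1, 2], [1, −1]] = [[−4373, 4372], [−2186, 2185]].

[[−4373, 4372], [−2186, 2185]]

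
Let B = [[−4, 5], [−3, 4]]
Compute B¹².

B² = I (check: tr B = 0 and det B = −1), so B¹² = I since 12 is even.

[[1, 0], [0, 1]]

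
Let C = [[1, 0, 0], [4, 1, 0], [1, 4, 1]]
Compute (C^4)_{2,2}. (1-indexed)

C = I + N where N = [[0, 0, 0], [4, 0, 0], [1, 4, 0]] is strictly lower-triangular, so N^3 = 0.
(I + N)^4 = I + 4·N + 6·N^2 = [[1, 0, 0], [16, 1, 0], [100, 16, 1]].

1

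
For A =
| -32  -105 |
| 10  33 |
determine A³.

tr A = 1 and det A = -6, so the characteristic polynomial is λ² − (1)λ + (-6) with roots -2 and 3.
Eigenvectors give P = [[7, -3], [-2, 1]] with P⁻¹ = [[1, 3], [2, 7]], and A = P·diag(-2, 3)·P⁻¹.
Then A³ = P·diag(-8, 27)·P⁻¹ = [[-56, -81], [16, 27]] · [[1, 3], [2, 7]] = [[-218, -735], [70, 237]].

[[-218, -735], [70, 237]]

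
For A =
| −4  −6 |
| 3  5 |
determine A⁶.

[[−62, −126], [63, 127]]

tr A = 1 and det A = −2, so the characteristic polynomial is λ² − (1)λ + (−2) with roots 2 and −1.
Eigenvectors give P = [[1, 2], [−1, −1]] with P⁻¹ = [[−1, −2], [1, 1]], and A = P·diag(2, −1)·P⁻¹.
Then A⁶ = P·diag(64, 1)·P⁻¹ = [[64, 2], [−64, −1]] · [[−1, −2], [1, 1]] = [[−62, −126], [63, 127]].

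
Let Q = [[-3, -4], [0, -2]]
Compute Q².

[[9, 20], [0, 4]]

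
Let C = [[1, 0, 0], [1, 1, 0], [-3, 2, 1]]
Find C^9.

C = I + N where N = [[0, 0, 0], [1, 0, 0], [-3, 2, 0]] is strictly lower-triangular, so N^3 = 0.
(I + N)^9 = I + 9·N + 36·N^2 = [[1, 0, 0], [9, 1, 0], [45, 18, 1]].

[[1, 0, 0], [9, 1, 0], [45, 18, 1]]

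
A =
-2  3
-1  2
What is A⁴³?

A² = I (check: tr A = 0 and det A = -1), so A⁴³ = A since 43 is odd.

[[-2, 3], [-1, 2]]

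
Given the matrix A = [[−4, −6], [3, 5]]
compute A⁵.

tr A = 1 and det A = −2, so the characteristic polynomial is λ² − (1)λ + (−2) with roots −1 and 2.
Eigenvectors give P = [[2, −1], [−1, 1]] with P⁻¹ = [[1, 1], [1, 2]], and A = P·diag(−1, 2)·P⁻¹.
Then A⁵ = P·diag(−1, 32)·P⁻¹ = [[−2, −32], [1, 32]] · [[1, 1], [1, 2]] = [[−34, −66], [33, 65]].

[[−34, −66], [33, 65]]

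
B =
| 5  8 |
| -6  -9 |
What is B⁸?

[[-19679, -26240], [19680, 26241]]

tr B = -4 and det B = 3, so the characteristic polynomial is λ² − (-4)λ + (3) with roots -3 and -1.
Eigenvectors give P = [[-1, 4], [1, -3]] with P⁻¹ = [[3, 4], [1, 1]], and B = P·diag(-3, -1)·P⁻¹.
Then B⁸ = P·diag(6561, 1)·P⁻¹ = [[-6561, 4], [6561, -3]] · [[3, 4], [1, 1]] = [[-19679, -26240], [19680, 26241]].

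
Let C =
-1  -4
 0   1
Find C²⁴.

[[1, 0], [0, 1]]

C² = I (check: tr C = 0 and det C = -1), so C²⁴ = I since 24 is even.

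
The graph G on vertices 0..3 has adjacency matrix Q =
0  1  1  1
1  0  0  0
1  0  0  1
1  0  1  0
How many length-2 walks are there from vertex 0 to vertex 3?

The number of length-2 walks from vertex 0 to vertex 3 is entry (0,3) of Q^2, where Q is the adjacency matrix.
Q^2 = [[3, 0, 1, 1], [0, 1, 1, 1], [1, 1, 2, 1], [1, 1, 1, 2]]

1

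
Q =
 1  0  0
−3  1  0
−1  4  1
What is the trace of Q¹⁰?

Q = I + N where N = [[0, 0, 0], [−3, 0, 0], [−1, 4, 0]] is strictly lower-triangular, so N³ = 0.
(I + N)¹⁰ = I + 10·N + 45·N² = [[1, 0, 0], [−30, 1, 0], [−550, 40, 1]].

3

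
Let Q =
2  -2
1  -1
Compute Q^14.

[[2, -2], [1, -1]]

Q² = Q (a projection; rank 1, trace 1), so Q^14 = Q.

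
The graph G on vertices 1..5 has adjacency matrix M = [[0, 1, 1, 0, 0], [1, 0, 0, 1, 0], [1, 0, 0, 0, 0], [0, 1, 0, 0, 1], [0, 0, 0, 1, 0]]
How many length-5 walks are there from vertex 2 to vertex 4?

The number of length-5 walks from vertex 2 to vertex 4 is entry (2,4) of M⁵, where M is the adjacency matrix.
M² = [[2, 0, 0, 1, 0], [0, 2, 1, 0, 1], [0, 1, 1, 0, 0], [1, 0, 0, 2, 0], [0, 1, 0, 0, 1]]
M³ = [[0, 3, 2, 0, 1], [3, 0, 0, 3, 0], [2, 0, 0, 1, 0], [0, 3, 1, 0, 2], [1, 0, 0, 2, 0]]
M⁴ = [[5, 0, 0, 4, 0], [0, 6, 3, 0, 3], [0, 3, 2, 0, 1], [4, 0, 0, 5, 0], [0, 3, 1, 0, 2]]
M⁵ = [[0, 9, 5, 0, 4], [9, 0, 0, 9, 0], [5, 0, 0, 4, 0], [0, 9, 4, 0, 5], [4, 0, 0, 5, 0]]

9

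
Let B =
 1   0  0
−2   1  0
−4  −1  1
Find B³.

[[1, 0, 0], [−6, 1, 0], [−6, −3, 1]]

B = I + N where N = [[0, 0, 0], [−2, 0, 0], [−4, −1, 0]] is strictly lower-triangular, so N³ = 0.
(I + N)³ = I + 3·N + 3·N² = [[1, 0, 0], [−6, 1, 0], [−6, −3, 1]].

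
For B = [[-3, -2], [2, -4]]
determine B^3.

B^2 = [[5, 14], [-14, 12]]
B^3 = [[13, -66], [66, -20]]

[[13, -66], [66, -20]]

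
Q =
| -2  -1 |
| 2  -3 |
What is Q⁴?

Q² = [[2, 5], [-10, 7]]
Q³ = [[6, -17], [34, -11]]
Q⁴ = [[-46, 45], [-90, -1]]

[[-46, 45], [-90, -1]]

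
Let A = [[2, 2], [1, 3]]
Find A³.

A² = [[6, 10], [5, 11]]
A³ = [[22, 42], [21, 43]]

[[22, 42], [21, 43]]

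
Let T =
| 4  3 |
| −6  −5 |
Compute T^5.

tr T = −1 and det T = −2, so the characteristic polynomial is λ² − (−1)λ + (−2) with roots 1 and −2.
Eigenvectors give P = [[1, 1], [−1, −2]] with P⁻¹ = [[2, 1], [−1, −1]], and T = P·diag(1, −2)·P⁻¹.
Then T^5 = P·diag(1, −32)·P⁻¹ = [[1, −32], [−1, 64]] · [[2, 1], [−1, −1]] = [[34, 33], [−66, −65]].

[[34, 33], [−66, −65]]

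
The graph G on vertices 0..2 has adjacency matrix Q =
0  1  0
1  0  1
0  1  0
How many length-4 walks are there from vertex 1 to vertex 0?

The number of length-4 walks from vertex 1 to vertex 0 is entry (1,0) of Q^4, where Q is the adjacency matrix.
Q^2 = [[1, 0, 1], [0, 2, 0], [1, 0, 1]]
Q^3 = [[0, 2, 0], [2, 0, 2], [0, 2, 0]]
Q^4 = [[2, 0, 2], [0, 4, 0], [2, 0, 2]]

0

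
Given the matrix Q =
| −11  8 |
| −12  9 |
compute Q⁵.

[[−731, 488], [−732, 489]]

tr Q = −2 and det Q = −3, so the characteristic polynomial is λ² − (−2)λ + (−3) with roots 1 and −3.
Eigenvectors give P = [[2, 1], [3, 1]] with P⁻¹ = [[−1, 1], [3, −2]], and Q = P·diag(1, −3)·P⁻¹.
Then Q⁵ = P·diag(1, −243)·P⁻¹ = [[2, −243], [3, −243]] · [[−1, 1], [3, −2]] = [[−731, 488], [−732, 489]].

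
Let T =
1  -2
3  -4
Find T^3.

[[13, -14], [21, -22]]

tr T = -3 and det T = 2, so the characteristic polynomial is λ² − (-3)λ + (2) with roots -2 and -1.
Eigenvectors give P = [[-2, 1], [-3, 1]] with P⁻¹ = [[1, -1], [3, -2]], and T = P·diag(-2, -1)·P⁻¹.
Then T^3 = P·diag(-8, -1)·P⁻¹ = [[16, -1], [24, -1]] · [[1, -1], [3, -2]] = [[13, -14], [21, -22]].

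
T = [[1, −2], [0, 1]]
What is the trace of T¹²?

T = I + N where N = [[0, −2], [0, 0]] is strictly upper-triangular, so N² = 0.
(I + N)¹² = I + 12·N = [[1, −24], [0, 1]].

2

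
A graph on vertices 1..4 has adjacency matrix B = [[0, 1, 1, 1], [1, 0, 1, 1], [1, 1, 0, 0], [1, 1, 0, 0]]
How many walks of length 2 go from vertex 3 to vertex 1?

The number of length-2 walks from vertex 3 to vertex 1 is entry (3,1) of B², where B is the adjacency matrix.
B² = [[3, 2, 1, 1], [2, 3, 1, 1], [1, 1, 2, 2], [1, 1, 2, 2]]

1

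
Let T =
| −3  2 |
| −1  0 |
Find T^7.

[[−255, 254], [−127, 126]]

tr T = −3 and det T = 2, so the characteristic polynomial is λ² − (−3)λ + (2) with roots −1 and −2.
Eigenvectors give P = [[−1, 2], [−1, 1]] with P⁻¹ = [[1, −2], [1, −1]], and T = P·diag(−1, −2)·P⁻¹.
Then T^7 = P·diag(−1, −128)·P⁻¹ = [[1, −256], [1, −128]] · [[1, −2], [1, −1]] = [[−255, 254], [−127, 126]].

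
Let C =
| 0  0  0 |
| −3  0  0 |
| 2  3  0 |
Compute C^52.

C is strictly triangular, hence nilpotent: C^3 = 0, so C^52 = 0.

[[0, 0, 0], [0, 0, 0], [0, 0, 0]]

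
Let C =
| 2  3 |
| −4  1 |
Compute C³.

[[−52, −15], [20, −47]]

C² = [[−8, 9], [−12, −11]]
C³ = [[−52, −15], [20, −47]]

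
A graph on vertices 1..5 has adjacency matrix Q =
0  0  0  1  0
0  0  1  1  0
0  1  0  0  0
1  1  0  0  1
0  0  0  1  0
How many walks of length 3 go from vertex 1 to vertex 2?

The number of length-3 walks from vertex 1 to vertex 2 is entry (1,2) of Q³, where Q is the adjacency matrix.
Q² = [[1, 1, 0, 0, 1], [1, 2, 0, 0, 1], [0, 0, 1, 1, 0], [0, 0, 1, 3, 0], [1, 1, 0, 0, 1]]
Q³ = [[0, 0, 1, 3, 0], [0, 0, 2, 4, 0], [1, 2, 0, 0, 1], [3, 4, 0, 0, 3], [0, 0, 1, 3, 0]]

0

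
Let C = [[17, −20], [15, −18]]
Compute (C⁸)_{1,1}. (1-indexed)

tr C = −1 and det C = −6, so the characteristic polynomial is λ² − (−1)λ + (−6) with roots 2 and −3.
Eigenvectors give P = [[4, −1], [3, −1]] with P⁻¹ = [[1, −1], [3, −4]], and C = P·diag(2, −3)·P⁻¹.
Then C⁸ = P·diag(256, 6561)·P⁻¹ = [[1024, −6561], [768, −6561]] · [[1, −1], [3, −4]] = [[−18659, 25220], [−18915, 25476]].

−18659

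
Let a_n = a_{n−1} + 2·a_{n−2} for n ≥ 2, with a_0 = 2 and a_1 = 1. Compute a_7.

127

With companion matrix B = [[1, 2], [1, 0]], [a_n, a_{n−1}]ᵀ = B·[a_{n−1}, a_{n−2}]ᵀ, so [a_7, a_6]ᵀ = B⁶·[a_1, a_0]ᵀ.
B⁶ = [[43, 42], [21, 22]], giving [a_7, a_6]ᵀ = [[127], [65]].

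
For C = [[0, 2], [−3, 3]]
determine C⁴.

C² = [[−6, 6], [−9, 3]]
C³ = [[−18, 6], [−9, −9]]
C⁴ = [[−18, −18], [27, −45]]

[[−18, −18], [27, −45]]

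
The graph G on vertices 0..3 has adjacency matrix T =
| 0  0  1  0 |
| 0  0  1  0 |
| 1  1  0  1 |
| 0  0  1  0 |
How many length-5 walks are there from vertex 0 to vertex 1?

0

The number of length-5 walks from vertex 0 to vertex 1 is entry (0,1) of T⁵, where T is the adjacency matrix.
T² = [[1, 1, 0, 1], [1, 1, 0, 1], [0, 0, 3, 0], [1, 1, 0, 1]]
T³ = [[0, 0, 3, 0], [0, 0, 3, 0], [3, 3, 0, 3], [0, 0, 3, 0]]
T⁴ = [[3, 3, 0, 3], [3, 3, 0, 3], [0, 0, 9, 0], [3, 3, 0, 3]]
T⁵ = [[0, 0, 9, 0], [0, 0, 9, 0], [9, 9, 0, 9], [0, 0, 9, 0]]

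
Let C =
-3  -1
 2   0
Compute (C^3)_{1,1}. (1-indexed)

tr C = -3 and det C = 2, so the characteristic polynomial is λ² − (-3)λ + (2) with roots -2 and -1.
Eigenvectors give P = [[-1, -1], [1, 2]] with P⁻¹ = [[-2, -1], [1, 1]], and C = P·diag(-2, -1)·P⁻¹.
Then C^3 = P·diag(-8, -1)·P⁻¹ = [[8, 1], [-8, -2]] · [[-2, -1], [1, 1]] = [[-15, -7], [14, 6]].

-15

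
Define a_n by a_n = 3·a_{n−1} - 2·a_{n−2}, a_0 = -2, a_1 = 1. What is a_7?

379

With companion matrix A = [[3, -2], [1, 0]], [a_n, a_{n−1}]ᵀ = A·[a_{n−1}, a_{n−2}]ᵀ, so [a_7, a_6]ᵀ = A⁶·[a_1, a_0]ᵀ.
A⁶ = [[127, -126], [63, -62]], giving [a_7, a_6]ᵀ = [[379], [187]].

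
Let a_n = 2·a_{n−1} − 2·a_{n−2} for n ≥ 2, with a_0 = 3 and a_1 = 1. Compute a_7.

With companion matrix Q = [[2, −2], [1, 0]], [a_n, a_{n−1}]ᵀ = Q·[a_{n−1}, a_{n−2}]ᵀ, so [a_7, a_6]ᵀ = Q⁶·[a_1, a_0]ᵀ.
Q⁶ = [[−8, 16], [−8, 8]], giving [a_7, a_6]ᵀ = [[40], [16]].

40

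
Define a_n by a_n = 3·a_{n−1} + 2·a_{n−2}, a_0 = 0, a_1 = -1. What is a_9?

-22363

With companion matrix T = [[3, 2], [1, 0]], [a_n, a_{n−1}]ᵀ = T·[a_{n−1}, a_{n−2}]ᵀ, so [a_9, a_8]ᵀ = T^8·[a_1, a_0]ᵀ.
T^8 = [[22363, 12558], [6279, 3526]], giving [a_9, a_8]ᵀ = [[-22363], [-6279]].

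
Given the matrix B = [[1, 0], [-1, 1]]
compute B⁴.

[[1, 0], [-4, 1]]

B = I + N where N = [[0, 0], [-1, 0]] is strictly lower-triangular, so N² = 0.
(I + N)⁴ = I + 4·N = [[1, 0], [-4, 1]].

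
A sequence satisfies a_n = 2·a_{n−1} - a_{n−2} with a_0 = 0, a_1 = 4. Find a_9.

With companion matrix Q = [[2, -1], [1, 0]], [a_n, a_{n−1}]ᵀ = Q·[a_{n−1}, a_{n−2}]ᵀ, so [a_9, a_8]ᵀ = Q^8·[a_1, a_0]ᵀ.
Q^8 = [[9, -8], [8, -7]], giving [a_9, a_8]ᵀ = [[36], [32]].

36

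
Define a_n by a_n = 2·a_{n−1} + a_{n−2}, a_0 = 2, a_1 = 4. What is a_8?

1970

With companion matrix C = [[2, 1], [1, 0]], [a_n, a_{n−1}]ᵀ = C·[a_{n−1}, a_{n−2}]ᵀ, so [a_8, a_7]ᵀ = C⁷·[a_1, a_0]ᵀ.
C⁷ = [[408, 169], [169, 70]], giving [a_8, a_7]ᵀ = [[1970], [816]].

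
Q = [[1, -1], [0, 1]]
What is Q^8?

[[1, -8], [0, 1]]

Q = I + N where N = [[0, -1], [0, 0]] is strictly upper-triangular, so N^2 = 0.
(I + N)^8 = I + 8·N = [[1, -8], [0, 1]].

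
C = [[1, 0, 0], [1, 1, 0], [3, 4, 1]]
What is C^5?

[[1, 0, 0], [5, 1, 0], [55, 20, 1]]

C = I + N where N = [[0, 0, 0], [1, 0, 0], [3, 4, 0]] is strictly lower-triangular, so N^3 = 0.
(I + N)^5 = I + 5·N + 10·N^2 = [[1, 0, 0], [5, 1, 0], [55, 20, 1]].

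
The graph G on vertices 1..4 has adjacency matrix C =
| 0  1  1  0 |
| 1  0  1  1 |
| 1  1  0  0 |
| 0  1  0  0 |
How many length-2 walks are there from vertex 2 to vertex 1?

1

The number of length-2 walks from vertex 2 to vertex 1 is entry (2,1) of C², where C is the adjacency matrix.
C² = [[2, 1, 1, 1], [1, 3, 1, 0], [1, 1, 2, 1], [1, 0, 1, 1]]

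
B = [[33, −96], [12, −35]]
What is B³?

tr B = −2 and det B = −3, so the characteristic polynomial is λ² − (−2)λ + (−3) with roots 1 and −3.
Eigenvectors give P = [[3, 8], [1, 3]] with P⁻¹ = [[3, −8], [−1, 3]], and B = P·diag(1, −3)·P⁻¹.
Then B³ = P·diag(1, −27)·P⁻¹ = [[3, −216], [1, −81]] · [[3, −8], [−1, 3]] = [[225, −672], [84, −251]].

[[225, −672], [84, −251]]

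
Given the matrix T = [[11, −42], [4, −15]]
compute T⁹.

[[118091, −413322], [39364, −137775]]

tr T = −4 and det T = 3, so the characteristic polynomial is λ² − (−4)λ + (3) with roots −1 and −3.
Eigenvectors give P = [[−7, −3], [−2, −1]] with P⁻¹ = [[−1, 3], [2, −7]], and T = P·diag(−1, −3)·P⁻¹.
Then T⁹ = P·diag(−1, −19683)·P⁻¹ = [[7, 59049], [2, 19683]] · [[−1, 3], [2, −7]] = [[118091, −413322], [39364, −137775]].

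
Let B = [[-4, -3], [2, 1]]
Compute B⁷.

[[-382, -381], [254, 253]]

tr B = -3 and det B = 2, so the characteristic polynomial is λ² − (-3)λ + (2) with roots -1 and -2.
Eigenvectors give P = [[1, 3], [-1, -2]] with P⁻¹ = [[-2, -3], [1, 1]], and B = P·diag(-1, -2)·P⁻¹.
Then B⁷ = P·diag(-1, -128)·P⁻¹ = [[-1, -384], [1, 256]] · [[-2, -3], [1, 1]] = [[-382, -381], [254, 253]].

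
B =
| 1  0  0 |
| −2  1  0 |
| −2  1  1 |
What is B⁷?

[[1, 0, 0], [−14, 1, 0], [−56, 7, 1]]

B = I + N where N = [[0, 0, 0], [−2, 0, 0], [−2, 1, 0]] is strictly lower-triangular, so N³ = 0.
(I + N)⁷ = I + 7·N + 21·N² = [[1, 0, 0], [−14, 1, 0], [−56, 7, 1]].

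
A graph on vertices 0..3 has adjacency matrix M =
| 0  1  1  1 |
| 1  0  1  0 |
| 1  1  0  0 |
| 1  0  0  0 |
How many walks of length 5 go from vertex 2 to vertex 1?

The number of length-5 walks from vertex 2 to vertex 1 is entry (2,1) of M^5, where M is the adjacency matrix.
M^2 = [[3, 1, 1, 0], [1, 2, 1, 1], [1, 1, 2, 1], [0, 1, 1, 1]]
M^3 = [[2, 4, 4, 3], [4, 2, 3, 1], [4, 3, 2, 1], [3, 1, 1, 0]]
M^4 = [[11, 6, 6, 2], [6, 7, 6, 4], [6, 6, 7, 4], [2, 4, 4, 3]]
M^5 = [[14, 17, 17, 11], [17, 12, 13, 6], [17, 13, 12, 6], [11, 6, 6, 2]]

13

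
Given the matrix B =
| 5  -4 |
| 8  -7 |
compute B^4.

[[-79, 80], [-160, 161]]

tr B = -2 and det B = -3, so the characteristic polynomial is λ² − (-2)λ + (-3) with roots -3 and 1.
Eigenvectors give P = [[-1, 1], [-2, 1]] with P⁻¹ = [[1, -1], [2, -1]], and B = P·diag(-3, 1)·P⁻¹.
Then B^4 = P·diag(81, 1)·P⁻¹ = [[-81, 1], [-162, 1]] · [[1, -1], [2, -1]] = [[-79, 80], [-160, 161]].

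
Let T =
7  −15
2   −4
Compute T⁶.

[[379, −945], [126, −314]]

tr T = 3 and det T = 2, so the characteristic polynomial is λ² − (3)λ + (2) with roots 1 and 2.
Eigenvectors give P = [[−5, 3], [−2, 1]] with P⁻¹ = [[1, −3], [2, −5]], and T = P·diag(1, 2)·P⁻¹.
Then T⁶ = P·diag(1, 64)·P⁻¹ = [[−5, 192], [−2, 64]] · [[1, −3], [2, −5]] = [[379, −945], [126, −314]].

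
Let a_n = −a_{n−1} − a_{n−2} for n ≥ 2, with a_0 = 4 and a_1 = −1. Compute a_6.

With companion matrix B = [[−1, −1], [1, 0]], [a_n, a_{n−1}]ᵀ = B·[a_{n−1}, a_{n−2}]ᵀ, so [a_6, a_5]ᵀ = B⁵·[a_1, a_0]ᵀ.
B⁵ = [[0, 1], [−1, −1]], giving [a_6, a_5]ᵀ = [[4], [−3]].

4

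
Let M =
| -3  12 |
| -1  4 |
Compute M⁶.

M² = M (a projection; rank 1, trace 1), so M⁶ = M.

[[-3, 12], [-1, 4]]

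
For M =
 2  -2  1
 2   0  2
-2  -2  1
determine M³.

[[-14, 6, -15], [-24, -8, -12], [-6, 30, -11]]

M² = [[-2, -6, -1], [0, -8, 4], [-10, 2, -5]]
M³ = [[-14, 6, -15], [-24, -8, -12], [-6, 30, -11]]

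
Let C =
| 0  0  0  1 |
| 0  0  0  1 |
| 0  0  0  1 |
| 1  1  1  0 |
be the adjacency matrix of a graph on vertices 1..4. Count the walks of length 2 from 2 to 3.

1

The number of length-2 walks from vertex 2 to vertex 3 is entry (2,3) of C^2, where C is the adjacency matrix.
C^2 = [[1, 1, 1, 0], [1, 1, 1, 0], [1, 1, 1, 0], [0, 0, 0, 3]]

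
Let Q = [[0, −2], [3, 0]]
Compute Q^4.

Q^2 = [[−6, 0], [0, −6]]
Q^3 = [[0, 12], [−18, 0]]
Q^4 = [[36, 0], [0, 36]]

[[36, 0], [0, 36]]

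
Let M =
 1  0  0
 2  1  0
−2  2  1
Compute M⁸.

[[1, 0, 0], [16, 1, 0], [96, 16, 1]]

M = I + N where N = [[0, 0, 0], [2, 0, 0], [−2, 2, 0]] is strictly lower-triangular, so N³ = 0.
(I + N)⁸ = I + 8·N + 28·N² = [[1, 0, 0], [16, 1, 0], [96, 16, 1]].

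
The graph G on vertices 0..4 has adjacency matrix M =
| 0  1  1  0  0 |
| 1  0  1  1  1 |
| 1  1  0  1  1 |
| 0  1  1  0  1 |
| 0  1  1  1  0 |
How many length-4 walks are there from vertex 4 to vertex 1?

The number of length-4 walks from vertex 4 to vertex 1 is entry (4,1) of M⁴, where M is the adjacency matrix.
M² = [[2, 1, 1, 2, 2], [1, 4, 3, 2, 2], [1, 3, 4, 2, 2], [2, 2, 2, 3, 2], [2, 2, 2, 2, 3]]
M³ = [[2, 7, 7, 4, 4], [7, 8, 9, 9, 9], [7, 9, 8, 9, 9], [4, 9, 9, 6, 7], [4, 9, 9, 7, 6]]
M⁴ = [[14, 17, 17, 18, 18], [17, 34, 33, 26, 26], [17, 33, 34, 26, 26], [18, 26, 26, 25, 24], [18, 26, 26, 24, 25]]

26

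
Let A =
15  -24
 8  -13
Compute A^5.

[[975, -1464], [488, -733]]

tr A = 2 and det A = -3, so the characteristic polynomial is λ² − (2)λ + (-3) with roots -1 and 3.
Eigenvectors give P = [[-3, -2], [-2, -1]] with P⁻¹ = [[1, -2], [-2, 3]], and A = P·diag(-1, 3)·P⁻¹.
Then A^5 = P·diag(-1, 243)·P⁻¹ = [[3, -486], [2, -243]] · [[1, -2], [-2, 3]] = [[975, -1464], [488, -733]].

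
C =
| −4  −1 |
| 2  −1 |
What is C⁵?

tr C = −5 and det C = 6, so the characteristic polynomial is λ² − (−5)λ + (6) with roots −2 and −3.
Eigenvectors give P = [[−1, −1], [2, 1]] with P⁻¹ = [[1, 1], [−2, −1]], and C = P·diag(−2, −3)·P⁻¹.
Then C⁵ = P·diag(−32, −243)·P⁻¹ = [[32, 243], [−64, −243]] · [[1, 1], [−2, −1]] = [[−454, −211], [422, 179]].

[[−454, −211], [422, 179]]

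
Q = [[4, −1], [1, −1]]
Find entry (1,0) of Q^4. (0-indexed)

Q^2 = [[15, −3], [3, 0]]
Q^3 = [[57, −12], [12, −3]]
Q^4 = [[216, −45], [45, −9]]

45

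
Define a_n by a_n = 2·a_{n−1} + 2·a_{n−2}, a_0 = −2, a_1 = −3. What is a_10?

With companion matrix T = [[2, 2], [1, 0]], [a_n, a_{n−1}]ᵀ = T·[a_{n−1}, a_{n−2}]ᵀ, so [a_10, a_9]ᵀ = T⁹·[a_1, a_0]ᵀ.
T⁹ = [[6688, 4896], [2448, 1792]], giving [a_10, a_9]ᵀ = [[−29856], [−10928]].

−29856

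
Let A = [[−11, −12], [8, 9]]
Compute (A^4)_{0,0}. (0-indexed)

241

tr A = −2 and det A = −3, so the characteristic polynomial is λ² − (−2)λ + (−3) with roots 1 and −3.
Eigenvectors give P = [[1, −3], [−1, 2]] with P⁻¹ = [[−2, −3], [−1, −1]], and A = P·diag(1, −3)·P⁻¹.
Then A^4 = P·diag(1, 81)·P⁻¹ = [[1, −243], [−1, 162]] · [[−2, −3], [−1, −1]] = [[241, 240], [−160, −159]].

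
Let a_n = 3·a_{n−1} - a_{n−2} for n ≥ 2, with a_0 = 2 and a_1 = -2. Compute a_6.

With companion matrix C = [[3, -1], [1, 0]], [a_n, a_{n−1}]ᵀ = C·[a_{n−1}, a_{n−2}]ᵀ, so [a_6, a_5]ᵀ = C⁵·[a_1, a_0]ᵀ.
C⁵ = [[144, -55], [55, -21]], giving [a_6, a_5]ᵀ = [[-398], [-152]].

-398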